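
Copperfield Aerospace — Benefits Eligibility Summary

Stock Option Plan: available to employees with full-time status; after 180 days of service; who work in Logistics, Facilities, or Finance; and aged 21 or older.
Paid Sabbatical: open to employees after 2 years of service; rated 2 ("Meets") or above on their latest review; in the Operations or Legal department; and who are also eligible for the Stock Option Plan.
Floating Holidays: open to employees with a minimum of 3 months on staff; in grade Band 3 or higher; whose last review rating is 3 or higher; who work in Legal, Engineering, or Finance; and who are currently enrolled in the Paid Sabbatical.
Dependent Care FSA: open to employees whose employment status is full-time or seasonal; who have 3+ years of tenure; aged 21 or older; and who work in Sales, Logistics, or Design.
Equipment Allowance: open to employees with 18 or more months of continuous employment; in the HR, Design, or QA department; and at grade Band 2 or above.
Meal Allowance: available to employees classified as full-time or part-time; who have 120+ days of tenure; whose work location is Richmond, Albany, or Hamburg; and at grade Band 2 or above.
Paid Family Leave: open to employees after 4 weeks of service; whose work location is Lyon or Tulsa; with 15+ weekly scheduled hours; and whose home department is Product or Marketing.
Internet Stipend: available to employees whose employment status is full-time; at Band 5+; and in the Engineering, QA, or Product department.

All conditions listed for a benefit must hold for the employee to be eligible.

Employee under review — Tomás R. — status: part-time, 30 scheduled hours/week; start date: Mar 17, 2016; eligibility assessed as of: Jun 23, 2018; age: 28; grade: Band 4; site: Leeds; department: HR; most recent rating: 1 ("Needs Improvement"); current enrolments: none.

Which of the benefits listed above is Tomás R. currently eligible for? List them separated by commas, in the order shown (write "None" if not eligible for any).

Equipment Allowance

Service from Mar 17, 2016 to Jun 23, 2018: 828 days.
Stock Option Plan — status part-time ✗ (requires full-time) → not eligible.
Paid Sabbatical — service 828 days ≥ 2 years (≈730 days) ✓; rating 1 < 2 ✗ → not eligible.
Floating Holidays — service 828 days ≥ 3 months (≈90 days) ✓; grade Band 4 ≥ Band 3 ✓; rating 1 < 3 ✗ → not eligible.
Dependent Care FSA — status part-time ✗ (requires full-time or seasonal) → not eligible.
Equipment Allowance — service 828 days ≥ 18 months (≈540 days) ✓; dept HR ✓; grade Band 4 ≥ Band 2 ✓ → eligible.
Meal Allowance — status part-time ✓; service 828 days ≥ 120 days ✓; site Leeds ✗ (not Richmond, Albany, or Hamburg) → not eligible.
Paid Family Leave — service 828 days ≥ 4 weeks (≈28 days) ✓; site Leeds ✗ (not Lyon or Tulsa) → not eligible.
Internet Stipend — status part-time ✗ (requires full-time) → not eligible.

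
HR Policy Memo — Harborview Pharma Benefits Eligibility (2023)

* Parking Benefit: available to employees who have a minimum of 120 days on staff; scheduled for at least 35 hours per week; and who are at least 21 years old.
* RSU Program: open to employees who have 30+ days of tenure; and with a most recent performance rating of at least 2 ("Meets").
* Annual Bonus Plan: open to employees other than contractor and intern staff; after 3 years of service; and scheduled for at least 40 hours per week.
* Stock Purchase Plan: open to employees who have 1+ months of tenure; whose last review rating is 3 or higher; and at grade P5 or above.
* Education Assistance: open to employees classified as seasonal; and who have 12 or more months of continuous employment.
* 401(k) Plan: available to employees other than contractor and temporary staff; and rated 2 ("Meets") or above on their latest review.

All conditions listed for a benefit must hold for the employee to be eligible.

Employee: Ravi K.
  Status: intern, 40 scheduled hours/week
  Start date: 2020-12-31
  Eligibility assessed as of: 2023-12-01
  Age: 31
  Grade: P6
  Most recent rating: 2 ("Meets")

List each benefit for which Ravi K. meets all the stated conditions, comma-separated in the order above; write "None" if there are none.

Service from 2020-12-31 to 2023-12-01: 1065 days.
Parking Benefit — service 1065 days ≥ 120 days ✓; 40 hrs/wk ≥ 35 ✓; age 31 ≥ 21 ✓ → eligible.
RSU Program — service 1065 days ≥ 30 days ✓; rating 2 ≥ 2 ✓ → eligible.
Annual Bonus Plan — status intern ✗ (excluded) → not eligible.
Stock Purchase Plan — service 1065 days ≥ 1 month (≈30 days) ✓; rating 2 < 3 ✗ → not eligible.
Education Assistance — status intern ✗ (requires seasonal) → not eligible.
401(k) Plan — status intern ✓ (not excluded); rating 2 ≥ 2 ✓ → eligible.

Parking Benefit, RSU Program, 401(k) Plan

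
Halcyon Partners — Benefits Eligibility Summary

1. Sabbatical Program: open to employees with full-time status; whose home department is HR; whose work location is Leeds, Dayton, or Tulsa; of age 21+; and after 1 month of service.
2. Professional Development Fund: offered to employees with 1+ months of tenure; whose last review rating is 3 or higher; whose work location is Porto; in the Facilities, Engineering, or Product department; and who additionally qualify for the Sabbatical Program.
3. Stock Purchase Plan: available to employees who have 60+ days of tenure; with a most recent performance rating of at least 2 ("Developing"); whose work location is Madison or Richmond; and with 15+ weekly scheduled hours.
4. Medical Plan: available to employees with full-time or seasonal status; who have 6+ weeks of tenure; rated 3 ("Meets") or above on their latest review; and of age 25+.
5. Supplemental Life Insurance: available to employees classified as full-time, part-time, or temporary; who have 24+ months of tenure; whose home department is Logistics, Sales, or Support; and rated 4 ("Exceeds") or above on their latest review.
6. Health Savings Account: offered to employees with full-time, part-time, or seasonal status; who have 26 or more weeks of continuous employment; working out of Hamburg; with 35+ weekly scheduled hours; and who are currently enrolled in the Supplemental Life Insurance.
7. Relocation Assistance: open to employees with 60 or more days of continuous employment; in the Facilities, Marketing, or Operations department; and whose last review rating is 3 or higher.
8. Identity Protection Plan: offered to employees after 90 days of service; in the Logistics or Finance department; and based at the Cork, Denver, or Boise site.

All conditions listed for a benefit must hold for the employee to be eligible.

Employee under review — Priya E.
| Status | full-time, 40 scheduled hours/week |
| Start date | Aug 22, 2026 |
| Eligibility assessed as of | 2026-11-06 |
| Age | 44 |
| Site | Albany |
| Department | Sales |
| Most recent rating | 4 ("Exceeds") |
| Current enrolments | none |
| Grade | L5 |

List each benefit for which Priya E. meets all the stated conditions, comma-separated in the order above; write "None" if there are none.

Medical Plan

Service from Aug 22, 2026 to 2026-11-06: 76 days.
Sabbatical Program — status full-time ✓; dept Sales ✗ → not eligible.
Professional Development Fund — service 76 days ≥ 1 month (≈30 days) ✓; rating 4 ≥ 3 ✓; site Albany ✗ (not Porto) → not eligible.
Stock Purchase Plan — service 76 days ≥ 60 days ✓; rating 4 ≥ 2 ✓; site Albany ✗ (not Madison or Richmond) → not eligible.
Medical Plan — status full-time ✓; service 76 days ≥ 6 weeks (≈42 days) ✓; rating 4 ≥ 3 ✓; age 44 ≥ 25 ✓ → eligible.
Supplemental Life Insurance — status full-time ✓; service 76 days < 24 months (≈720 days) ✗ → not eligible.
Health Savings Account — status full-time ✓; service 76 days < 26 weeks (≈182 days) ✗ → not eligible.
Relocation Assistance — service 76 days ≥ 60 days ✓; dept Sales ✗ → not eligible.
Identity Protection Plan — service 76 days < 90 days ✗ → not eligible.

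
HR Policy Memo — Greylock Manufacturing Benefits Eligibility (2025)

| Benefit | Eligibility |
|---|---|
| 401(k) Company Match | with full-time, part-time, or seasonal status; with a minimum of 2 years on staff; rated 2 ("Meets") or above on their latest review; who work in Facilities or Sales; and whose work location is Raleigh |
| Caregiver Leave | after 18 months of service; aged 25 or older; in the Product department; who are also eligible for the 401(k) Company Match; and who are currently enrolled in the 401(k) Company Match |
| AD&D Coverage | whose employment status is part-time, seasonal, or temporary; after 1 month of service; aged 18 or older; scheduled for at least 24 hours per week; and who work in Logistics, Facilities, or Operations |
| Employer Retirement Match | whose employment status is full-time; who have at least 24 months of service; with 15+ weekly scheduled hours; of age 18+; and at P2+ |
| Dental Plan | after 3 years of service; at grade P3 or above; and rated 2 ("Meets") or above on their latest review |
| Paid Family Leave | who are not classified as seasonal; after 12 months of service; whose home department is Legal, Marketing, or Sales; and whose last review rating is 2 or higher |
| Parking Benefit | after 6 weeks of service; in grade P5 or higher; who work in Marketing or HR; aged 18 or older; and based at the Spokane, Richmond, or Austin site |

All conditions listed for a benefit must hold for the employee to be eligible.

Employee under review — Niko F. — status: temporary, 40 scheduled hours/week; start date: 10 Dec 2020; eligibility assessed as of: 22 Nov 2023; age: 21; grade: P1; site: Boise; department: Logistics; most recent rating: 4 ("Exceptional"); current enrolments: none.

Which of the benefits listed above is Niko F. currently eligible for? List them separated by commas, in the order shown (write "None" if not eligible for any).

AD&D Coverage

Service from 10 Dec 2020 to 22 Nov 2023: 1077 days.
401(k) Company Match — status temporary ✗ (requires full-time, part-time, or seasonal) → not eligible.
Caregiver Leave — service 1077 days ≥ 18 months (≈540 days) ✓; age 21 < 25 ✗ → not eligible.
AD&D Coverage — status temporary ✓; service 1077 days ≥ 1 month (≈30 days) ✓; age 21 ≥ 18 ✓; 40 hrs/wk ≥ 24 ✓; dept Logistics ✓ → eligible.
Employer Retirement Match — status temporary ✗ (requires full-time) → not eligible.
Dental Plan — service 1077 days < 3 years (≈1095 days) ✗ → not eligible.
Paid Family Leave — status temporary ✓ (not excluded); service 1077 days ≥ 12 months (≈360 days) ✓; dept Logistics ✗ → not eligible.
Parking Benefit — service 1077 days ≥ 6 weeks (≈42 days) ✓; grade P1 < P5 ✗ → not eligible.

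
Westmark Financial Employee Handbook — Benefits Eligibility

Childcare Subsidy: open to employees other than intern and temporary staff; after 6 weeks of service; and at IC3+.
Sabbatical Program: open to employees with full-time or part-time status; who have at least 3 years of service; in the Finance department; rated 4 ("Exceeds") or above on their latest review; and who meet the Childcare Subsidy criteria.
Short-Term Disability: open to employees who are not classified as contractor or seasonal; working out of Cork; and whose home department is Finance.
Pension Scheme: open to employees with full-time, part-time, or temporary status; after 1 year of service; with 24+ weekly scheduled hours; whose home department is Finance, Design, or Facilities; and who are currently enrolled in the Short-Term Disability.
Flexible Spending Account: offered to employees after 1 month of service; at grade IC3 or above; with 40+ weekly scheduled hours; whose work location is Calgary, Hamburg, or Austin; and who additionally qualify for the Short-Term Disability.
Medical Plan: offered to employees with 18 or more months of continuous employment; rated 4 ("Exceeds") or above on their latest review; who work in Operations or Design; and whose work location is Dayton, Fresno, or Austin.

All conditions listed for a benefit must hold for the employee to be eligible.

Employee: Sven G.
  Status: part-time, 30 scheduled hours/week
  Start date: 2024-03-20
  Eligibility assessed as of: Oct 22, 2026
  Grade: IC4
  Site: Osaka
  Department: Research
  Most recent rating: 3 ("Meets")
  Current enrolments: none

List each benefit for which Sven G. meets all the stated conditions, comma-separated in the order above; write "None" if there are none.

Service from 2024-03-20 to Oct 22, 2026: 946 days.
Childcare Subsidy — status part-time ✓ (not excluded); service 946 days ≥ 6 weeks (≈42 days) ✓; grade IC4 ≥ IC3 ✓ → eligible.
Sabbatical Program — status part-time ✓; service 946 days < 3 years (≈1095 days) ✗ → not eligible.
Short-Term Disability — status part-time ✓ (not excluded); site Osaka ✗ (not Cork) → not eligible.
Pension Scheme — status part-time ✓; service 946 days ≥ 1 year (≈365 days) ✓; 30 hrs/wk ≥ 24 ✓; dept Research ✗ → not eligible.
Flexible Spending Account — service 946 days ≥ 1 month (≈30 days) ✓; grade IC4 ≥ IC3 ✓; 30 hrs/wk < 40 ✗ → not eligible.
Medical Plan — service 946 days ≥ 18 months (≈540 days) ✓; rating 3 < 4 ✗ → not eligible.

Childcare Subsidy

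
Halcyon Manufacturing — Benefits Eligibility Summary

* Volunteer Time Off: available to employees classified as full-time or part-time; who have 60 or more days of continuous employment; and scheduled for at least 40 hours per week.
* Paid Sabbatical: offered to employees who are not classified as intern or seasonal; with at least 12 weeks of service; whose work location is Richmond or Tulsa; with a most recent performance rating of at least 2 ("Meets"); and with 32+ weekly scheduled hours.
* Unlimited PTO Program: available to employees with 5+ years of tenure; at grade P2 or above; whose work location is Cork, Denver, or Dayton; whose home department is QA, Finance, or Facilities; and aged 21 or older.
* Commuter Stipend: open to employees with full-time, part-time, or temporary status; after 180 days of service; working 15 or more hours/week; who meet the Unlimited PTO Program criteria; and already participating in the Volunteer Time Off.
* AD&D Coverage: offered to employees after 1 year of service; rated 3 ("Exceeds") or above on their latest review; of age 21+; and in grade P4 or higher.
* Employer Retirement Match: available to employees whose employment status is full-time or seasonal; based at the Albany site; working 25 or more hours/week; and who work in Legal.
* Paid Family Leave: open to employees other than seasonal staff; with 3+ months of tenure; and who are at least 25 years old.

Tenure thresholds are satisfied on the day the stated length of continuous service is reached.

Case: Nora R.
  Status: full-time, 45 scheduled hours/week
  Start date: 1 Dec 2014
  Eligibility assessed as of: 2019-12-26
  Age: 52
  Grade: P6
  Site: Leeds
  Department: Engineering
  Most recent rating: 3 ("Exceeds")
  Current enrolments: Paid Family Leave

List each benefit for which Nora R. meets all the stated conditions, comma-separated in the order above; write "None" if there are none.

Service from 1 Dec 2014 to 2019-12-26: 1851 days.
Volunteer Time Off — status full-time ✓; service 1851 days ≥ 60 days ✓; 45 hrs/wk ≥ 40 ✓ → eligible.
Paid Sabbatical — status full-time ✓ (not excluded); service 1851 days ≥ 12 weeks (≈84 days) ✓; site Leeds ✗ (not Richmond or Tulsa) → not eligible.
Unlimited PTO Program — service 1851 days ≥ 5 years (≈1825 days) ✓; grade P6 ≥ P2 ✓; site Leeds ✗ (not Cork, Denver, or Dayton) → not eligible.
Commuter Stipend — status full-time ✓; service 1851 days ≥ 180 days ✓; 45 hrs/wk ≥ 15 ✓; not eligible for Unlimited PTO Program ✗ → not eligible.
AD&D Coverage — service 1851 days ≥ 1 year (≈365 days) ✓; rating 3 ≥ 3 ✓; age 52 ≥ 21 ✓; grade P6 ≥ P4 ✓ → eligible.
Employer Retirement Match — status full-time ✓; site Leeds ✗ (not Albany) → not eligible.
Paid Family Leave — status full-time ✓ (not excluded); service 1851 days ≥ 3 months (≈90 days) ✓; age 52 ≥ 25 ✓ → eligible.

Volunteer Time Off, AD&D Coverage, Paid Family Leave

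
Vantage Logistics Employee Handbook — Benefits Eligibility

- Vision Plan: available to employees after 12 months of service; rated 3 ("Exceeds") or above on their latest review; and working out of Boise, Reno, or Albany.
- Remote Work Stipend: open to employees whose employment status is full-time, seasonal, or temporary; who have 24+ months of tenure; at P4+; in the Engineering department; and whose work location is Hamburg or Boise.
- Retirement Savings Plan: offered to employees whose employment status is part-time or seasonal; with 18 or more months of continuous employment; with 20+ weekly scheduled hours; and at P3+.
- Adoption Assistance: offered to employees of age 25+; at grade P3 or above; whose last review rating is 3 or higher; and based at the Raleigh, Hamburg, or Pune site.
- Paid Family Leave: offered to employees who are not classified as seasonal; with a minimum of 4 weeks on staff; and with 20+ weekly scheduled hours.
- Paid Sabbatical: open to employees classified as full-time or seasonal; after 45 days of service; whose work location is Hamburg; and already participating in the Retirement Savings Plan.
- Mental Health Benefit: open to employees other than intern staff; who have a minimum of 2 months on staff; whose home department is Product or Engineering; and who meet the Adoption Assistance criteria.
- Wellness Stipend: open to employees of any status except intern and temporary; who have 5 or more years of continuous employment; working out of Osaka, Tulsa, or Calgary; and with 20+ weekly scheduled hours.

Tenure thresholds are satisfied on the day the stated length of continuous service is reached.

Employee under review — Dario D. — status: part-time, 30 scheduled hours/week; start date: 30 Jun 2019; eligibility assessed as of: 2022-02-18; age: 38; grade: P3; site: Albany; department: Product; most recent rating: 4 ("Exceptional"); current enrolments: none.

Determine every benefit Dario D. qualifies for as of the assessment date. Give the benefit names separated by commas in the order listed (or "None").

Service from 30 Jun 2019 to 2022-02-18: 964 days.
Vision Plan — service 964 days ≥ 12 months (≈360 days) ✓; rating 4 ≥ 3 ✓; site Albany ✓ → eligible.
Remote Work Stipend — status part-time ✗ (requires full-time, seasonal, or temporary) → not eligible.
Retirement Savings Plan — status part-time ✓; service 964 days ≥ 18 months (≈540 days) ✓; 30 hrs/wk ≥ 20 ✓; grade P3 ≥ P3 ✓ → eligible.
Adoption Assistance — age 38 ≥ 25 ✓; grade P3 ≥ P3 ✓; rating 4 ≥ 3 ✓; site Albany ✗ (not Raleigh, Hamburg, or Pune) → not eligible.
Paid Family Leave — status part-time ✓ (not excluded); service 964 days ≥ 4 weeks (≈28 days) ✓; 30 hrs/wk ≥ 20 ✓ → eligible.
Paid Sabbatical — status part-time ✗ (requires full-time or seasonal) → not eligible.
Mental Health Benefit — status part-time ✓ (not excluded); service 964 days ≥ 2 months (≈60 days) ✓; dept Product ✓; not eligible for Adoption Assistance ✗ → not eligible.
Wellness Stipend — status part-time ✓ (not excluded); service 964 days < 5 years (≈1825 days) ✗ → not eligible.

Vision Plan, Retirement Savings Plan, Paid Family Leave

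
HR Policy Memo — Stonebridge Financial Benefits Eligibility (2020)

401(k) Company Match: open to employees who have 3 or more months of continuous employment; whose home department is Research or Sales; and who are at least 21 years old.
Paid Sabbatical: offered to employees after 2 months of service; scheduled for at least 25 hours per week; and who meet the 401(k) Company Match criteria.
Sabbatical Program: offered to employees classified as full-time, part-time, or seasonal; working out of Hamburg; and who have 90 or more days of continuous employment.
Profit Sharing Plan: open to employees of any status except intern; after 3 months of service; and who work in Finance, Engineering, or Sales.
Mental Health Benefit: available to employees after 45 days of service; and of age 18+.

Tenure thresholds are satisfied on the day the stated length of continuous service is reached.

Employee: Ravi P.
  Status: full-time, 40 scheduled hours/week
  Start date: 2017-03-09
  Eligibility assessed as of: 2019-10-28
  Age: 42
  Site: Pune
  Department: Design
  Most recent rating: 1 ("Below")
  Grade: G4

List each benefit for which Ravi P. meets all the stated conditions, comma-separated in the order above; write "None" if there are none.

Mental Health Benefit

Service from 2017-03-09 to 2019-10-28: 963 days.
401(k) Company Match — service 963 days ≥ 3 months (≈90 days) ✓; dept Design ✗ → not eligible.
Paid Sabbatical — service 963 days ≥ 2 months (≈60 days) ✓; 40 hrs/wk ≥ 25 ✓; not eligible for 401(k) Company Match ✗ → not eligible.
Sabbatical Program — status full-time ✓; site Pune ✗ (not Hamburg) → not eligible.
Profit Sharing Plan — status full-time ✓ (not excluded); service 963 days ≥ 3 months (≈90 days) ✓; dept Design ✗ → not eligible.
Mental Health Benefit — service 963 days ≥ 45 days ✓; age 42 ≥ 18 ✓ → eligible.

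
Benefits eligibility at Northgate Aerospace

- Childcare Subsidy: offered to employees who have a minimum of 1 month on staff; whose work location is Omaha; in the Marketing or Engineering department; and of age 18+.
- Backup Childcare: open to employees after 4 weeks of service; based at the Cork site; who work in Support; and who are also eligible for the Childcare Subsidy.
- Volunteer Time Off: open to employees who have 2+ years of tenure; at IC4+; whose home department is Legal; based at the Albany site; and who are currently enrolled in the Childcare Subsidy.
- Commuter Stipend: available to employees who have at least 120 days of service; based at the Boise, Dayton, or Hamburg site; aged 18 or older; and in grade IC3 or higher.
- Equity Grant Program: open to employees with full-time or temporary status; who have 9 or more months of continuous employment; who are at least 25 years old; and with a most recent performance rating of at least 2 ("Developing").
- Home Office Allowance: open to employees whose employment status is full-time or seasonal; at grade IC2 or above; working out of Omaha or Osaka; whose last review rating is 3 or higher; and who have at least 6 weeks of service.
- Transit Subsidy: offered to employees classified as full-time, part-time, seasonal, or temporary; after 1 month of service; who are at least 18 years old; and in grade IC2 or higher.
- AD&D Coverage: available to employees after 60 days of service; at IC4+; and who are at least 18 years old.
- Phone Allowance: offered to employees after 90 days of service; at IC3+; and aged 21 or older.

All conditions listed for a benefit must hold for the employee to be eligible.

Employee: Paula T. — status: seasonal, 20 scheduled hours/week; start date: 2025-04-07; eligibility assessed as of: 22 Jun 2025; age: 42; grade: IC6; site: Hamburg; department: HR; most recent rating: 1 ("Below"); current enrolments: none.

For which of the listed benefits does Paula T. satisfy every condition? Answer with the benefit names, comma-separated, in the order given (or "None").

Service from 2025-04-07 to 22 Jun 2025: 76 days.
Childcare Subsidy — service 76 days ≥ 1 month (≈30 days) ✓; site Hamburg ✗ (not Omaha) → not eligible.
Backup Childcare — service 76 days ≥ 4 weeks (≈28 days) ✓; site Hamburg ✗ (not Cork) → not eligible.
Volunteer Time Off — service 76 days < 2 years (≈730 days) ✗ → not eligible.
Commuter Stipend — service 76 days < 120 days ✗ → not eligible.
Equity Grant Program — status seasonal ✗ (requires full-time or temporary) → not eligible.
Home Office Allowance — status seasonal ✓; grade IC6 ≥ IC2 ✓; site Hamburg ✗ (not Omaha or Osaka) → not eligible.
Transit Subsidy — status seasonal ✓; service 76 days ≥ 1 month (≈30 days) ✓; age 42 ≥ 18 ✓; grade IC6 ≥ IC2 ✓ → eligible.
AD&D Coverage — service 76 days ≥ 60 days ✓; grade IC6 ≥ IC4 ✓; age 42 ≥ 18 ✓ → eligible.
Phone Allowance — service 76 days < 90 days ✗ → not eligible.

Transit Subsidy, AD&D Coverage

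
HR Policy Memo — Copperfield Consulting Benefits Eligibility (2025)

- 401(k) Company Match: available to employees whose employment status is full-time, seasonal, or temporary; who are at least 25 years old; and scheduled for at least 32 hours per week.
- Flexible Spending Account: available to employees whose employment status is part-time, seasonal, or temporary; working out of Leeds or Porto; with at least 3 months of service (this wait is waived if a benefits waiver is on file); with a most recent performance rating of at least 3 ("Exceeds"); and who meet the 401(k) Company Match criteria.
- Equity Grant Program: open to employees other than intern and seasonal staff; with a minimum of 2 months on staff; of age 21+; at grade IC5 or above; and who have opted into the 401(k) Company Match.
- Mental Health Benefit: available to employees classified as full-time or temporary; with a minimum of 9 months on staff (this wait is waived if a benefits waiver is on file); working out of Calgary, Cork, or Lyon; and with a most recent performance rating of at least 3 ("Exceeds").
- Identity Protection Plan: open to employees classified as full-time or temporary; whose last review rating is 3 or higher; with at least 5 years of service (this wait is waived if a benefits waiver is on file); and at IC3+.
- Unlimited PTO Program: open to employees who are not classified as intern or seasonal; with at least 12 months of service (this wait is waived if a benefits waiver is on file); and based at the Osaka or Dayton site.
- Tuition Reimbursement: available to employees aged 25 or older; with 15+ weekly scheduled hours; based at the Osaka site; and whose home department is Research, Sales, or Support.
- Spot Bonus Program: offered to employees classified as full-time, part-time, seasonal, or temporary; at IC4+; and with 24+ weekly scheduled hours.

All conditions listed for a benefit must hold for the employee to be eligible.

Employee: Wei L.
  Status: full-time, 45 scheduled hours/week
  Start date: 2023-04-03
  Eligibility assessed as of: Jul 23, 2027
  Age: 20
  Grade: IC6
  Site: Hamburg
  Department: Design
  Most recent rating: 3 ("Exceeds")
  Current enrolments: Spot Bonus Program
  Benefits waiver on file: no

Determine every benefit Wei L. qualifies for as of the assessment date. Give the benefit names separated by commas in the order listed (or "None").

Service from 2023-04-03 to Jul 23, 2027: 1572 days.
401(k) Company Match — status full-time ✓; age 20 < 25 ✗ → not eligible.
Flexible Spending Account — status full-time ✗ (requires part-time, seasonal, or temporary) → not eligible.
Equity Grant Program — status full-time ✓ (not excluded); service 1572 days ≥ 2 months (≈60 days) ✓; age 20 < 21 ✗ → not eligible.
Mental Health Benefit — status full-time ✓; no waiver, service 1572 days ≥ 9 months (≈270 days) ✓; site Hamburg ✗ (not Calgary, Cork, or Lyon) → not eligible.
Identity Protection Plan — status full-time ✓; rating 3 ≥ 3 ✓; no waiver, service 1572 days < 5 years (≈1825 days) ✗ → not eligible.
Unlimited PTO Program — status full-time ✓ (not excluded); no waiver, service 1572 days ≥ 12 months (≈360 days) ✓; site Hamburg ✗ (not Osaka or Dayton) → not eligible.
Tuition Reimbursement — age 20 < 25 ✗ → not eligible.
Spot Bonus Program — status full-time ✓; grade IC6 ≥ IC4 ✓; 45 hrs/wk ≥ 24 ✓ → eligible.

Spot Bonus Program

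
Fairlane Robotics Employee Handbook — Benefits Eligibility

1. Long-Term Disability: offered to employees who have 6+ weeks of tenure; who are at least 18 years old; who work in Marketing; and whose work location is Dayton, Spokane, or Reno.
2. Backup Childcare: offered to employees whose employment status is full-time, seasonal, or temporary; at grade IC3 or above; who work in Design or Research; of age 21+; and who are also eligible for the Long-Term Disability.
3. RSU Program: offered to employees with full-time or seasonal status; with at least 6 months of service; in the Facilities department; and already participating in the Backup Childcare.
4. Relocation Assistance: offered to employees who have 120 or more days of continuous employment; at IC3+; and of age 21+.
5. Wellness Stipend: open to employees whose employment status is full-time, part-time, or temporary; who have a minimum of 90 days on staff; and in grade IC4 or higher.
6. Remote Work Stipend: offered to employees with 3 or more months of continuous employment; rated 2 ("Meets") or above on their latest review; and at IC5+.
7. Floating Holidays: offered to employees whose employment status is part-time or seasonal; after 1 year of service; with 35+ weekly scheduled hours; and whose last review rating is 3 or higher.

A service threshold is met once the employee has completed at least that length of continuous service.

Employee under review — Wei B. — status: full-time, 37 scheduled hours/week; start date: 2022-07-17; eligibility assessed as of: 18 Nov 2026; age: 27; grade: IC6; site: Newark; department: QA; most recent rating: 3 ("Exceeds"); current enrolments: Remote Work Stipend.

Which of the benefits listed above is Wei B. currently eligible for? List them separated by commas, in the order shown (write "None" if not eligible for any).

Service from 2022-07-17 to 18 Nov 2026: 1585 days.
Long-Term Disability — service 1585 days ≥ 6 weeks (≈42 days) ✓; age 27 ≥ 18 ✓; dept QA ✗ → not eligible.
Backup Childcare — status full-time ✓; grade IC6 ≥ IC3 ✓; dept QA ✗ → not eligible.
RSU Program — status full-time ✓; service 1585 days ≥ 6 months (≈180 days) ✓; dept QA ✗ → not eligible.
Relocation Assistance — service 1585 days ≥ 120 days ✓; grade IC6 ≥ IC3 ✓; age 27 ≥ 21 ✓ → eligible.
Wellness Stipend — status full-time ✓; service 1585 days ≥ 90 days ✓; grade IC6 ≥ IC4 ✓ → eligible.
Remote Work Stipend — service 1585 days ≥ 3 months (≈90 days) ✓; rating 3 ≥ 2 ✓; grade IC6 ≥ IC5 ✓ → eligible.
Floating Holidays — status full-time ✗ (requires part-time or seasonal) → not eligible.

Relocation Assistance, Wellness Stipend, Remote Work Stipend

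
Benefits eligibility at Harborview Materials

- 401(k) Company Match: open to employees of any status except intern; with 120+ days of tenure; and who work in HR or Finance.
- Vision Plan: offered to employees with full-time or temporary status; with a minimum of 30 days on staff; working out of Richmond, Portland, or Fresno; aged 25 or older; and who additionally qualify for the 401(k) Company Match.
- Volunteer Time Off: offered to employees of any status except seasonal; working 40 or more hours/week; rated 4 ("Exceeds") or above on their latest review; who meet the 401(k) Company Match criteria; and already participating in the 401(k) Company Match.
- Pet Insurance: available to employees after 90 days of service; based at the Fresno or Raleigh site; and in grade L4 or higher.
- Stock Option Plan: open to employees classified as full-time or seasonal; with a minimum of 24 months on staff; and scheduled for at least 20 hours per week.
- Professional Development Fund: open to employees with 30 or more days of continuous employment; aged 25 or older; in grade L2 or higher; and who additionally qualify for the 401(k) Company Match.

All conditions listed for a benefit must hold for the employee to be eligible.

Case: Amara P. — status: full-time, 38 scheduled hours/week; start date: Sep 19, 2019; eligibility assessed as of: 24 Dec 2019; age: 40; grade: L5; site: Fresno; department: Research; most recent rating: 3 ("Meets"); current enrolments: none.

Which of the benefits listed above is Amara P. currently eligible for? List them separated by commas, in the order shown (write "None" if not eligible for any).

Pet Insurance

Service from Sep 19, 2019 to 24 Dec 2019: 96 days.
401(k) Company Match — status full-time ✓ (not excluded); service 96 days < 120 days ✗ → not eligible.
Vision Plan — status full-time ✓; service 96 days ≥ 30 days ✓; site Fresno ✓; age 40 ≥ 25 ✓; not eligible for 401(k) Company Match ✗ → not eligible.
Volunteer Time Off — status full-time ✓ (not excluded); 38 hrs/wk < 40 ✗ → not eligible.
Pet Insurance — service 96 days ≥ 90 days ✓; site Fresno ✓; grade L5 ≥ L4 ✓ → eligible.
Stock Option Plan — status full-time ✓; service 96 days < 24 months (≈720 days) ✗ → not eligible.
Professional Development Fund — service 96 days ≥ 30 days ✓; age 40 ≥ 25 ✓; grade L5 ≥ L2 ✓; not eligible for 401(k) Company Match ✗ → not eligible.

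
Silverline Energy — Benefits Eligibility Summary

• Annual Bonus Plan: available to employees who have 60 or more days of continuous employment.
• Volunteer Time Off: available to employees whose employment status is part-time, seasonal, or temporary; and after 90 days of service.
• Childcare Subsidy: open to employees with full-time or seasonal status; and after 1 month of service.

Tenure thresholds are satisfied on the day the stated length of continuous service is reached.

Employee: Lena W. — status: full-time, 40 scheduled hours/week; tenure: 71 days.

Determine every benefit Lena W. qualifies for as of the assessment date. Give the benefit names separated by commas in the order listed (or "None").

Annual Bonus Plan — service 71 days ≥ 60 days ✓ → eligible.
Volunteer Time Off — status full-time ✗ (requires part-time, seasonal, or temporary) → not eligible.
Childcare Subsidy — status full-time ✓; service 71 days ≥ 1 month (≈30 days) ✓ → eligible.

Annual Bonus Plan, Childcare Subsidy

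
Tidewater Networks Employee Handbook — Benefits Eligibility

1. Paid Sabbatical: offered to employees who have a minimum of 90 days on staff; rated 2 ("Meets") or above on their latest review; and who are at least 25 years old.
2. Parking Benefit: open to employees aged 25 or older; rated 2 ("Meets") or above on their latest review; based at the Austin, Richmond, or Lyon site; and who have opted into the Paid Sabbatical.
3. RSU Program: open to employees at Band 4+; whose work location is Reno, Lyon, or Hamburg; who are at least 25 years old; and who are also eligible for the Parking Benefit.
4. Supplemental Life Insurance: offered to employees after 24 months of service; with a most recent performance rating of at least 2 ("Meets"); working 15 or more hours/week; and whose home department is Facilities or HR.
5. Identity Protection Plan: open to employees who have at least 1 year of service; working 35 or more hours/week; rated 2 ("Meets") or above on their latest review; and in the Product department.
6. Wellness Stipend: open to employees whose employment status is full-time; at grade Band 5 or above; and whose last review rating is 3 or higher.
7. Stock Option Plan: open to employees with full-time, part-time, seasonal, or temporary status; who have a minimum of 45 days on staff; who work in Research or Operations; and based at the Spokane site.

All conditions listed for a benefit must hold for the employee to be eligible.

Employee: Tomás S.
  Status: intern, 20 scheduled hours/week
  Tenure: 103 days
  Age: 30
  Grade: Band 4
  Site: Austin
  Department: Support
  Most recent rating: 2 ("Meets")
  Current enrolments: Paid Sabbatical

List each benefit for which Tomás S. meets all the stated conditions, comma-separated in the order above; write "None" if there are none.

Paid Sabbatical — service 103 days ≥ 90 days ✓; rating 2 ≥ 2 ✓; age 30 ≥ 25 ✓ → eligible.
Parking Benefit — age 30 ≥ 25 ✓; rating 2 ≥ 2 ✓; site Austin ✓; enrolled in Paid Sabbatical ✓ → eligible.
RSU Program — grade Band 4 ≥ Band 4 ✓; site Austin ✗ (not Reno, Lyon, or Hamburg) → not eligible.
Supplemental Life Insurance — service 103 days < 24 months (≈720 days) ✗ → not eligible.
Identity Protection Plan — service 103 days < 1 year (≈365 days) ✗ → not eligible.
Wellness Stipend — status intern ✗ (requires full-time) → not eligible.
Stock Option Plan — status intern ✗ (requires full-time, part-time, seasonal, or temporary) → not eligible.

Paid Sabbatical, Parking Benefit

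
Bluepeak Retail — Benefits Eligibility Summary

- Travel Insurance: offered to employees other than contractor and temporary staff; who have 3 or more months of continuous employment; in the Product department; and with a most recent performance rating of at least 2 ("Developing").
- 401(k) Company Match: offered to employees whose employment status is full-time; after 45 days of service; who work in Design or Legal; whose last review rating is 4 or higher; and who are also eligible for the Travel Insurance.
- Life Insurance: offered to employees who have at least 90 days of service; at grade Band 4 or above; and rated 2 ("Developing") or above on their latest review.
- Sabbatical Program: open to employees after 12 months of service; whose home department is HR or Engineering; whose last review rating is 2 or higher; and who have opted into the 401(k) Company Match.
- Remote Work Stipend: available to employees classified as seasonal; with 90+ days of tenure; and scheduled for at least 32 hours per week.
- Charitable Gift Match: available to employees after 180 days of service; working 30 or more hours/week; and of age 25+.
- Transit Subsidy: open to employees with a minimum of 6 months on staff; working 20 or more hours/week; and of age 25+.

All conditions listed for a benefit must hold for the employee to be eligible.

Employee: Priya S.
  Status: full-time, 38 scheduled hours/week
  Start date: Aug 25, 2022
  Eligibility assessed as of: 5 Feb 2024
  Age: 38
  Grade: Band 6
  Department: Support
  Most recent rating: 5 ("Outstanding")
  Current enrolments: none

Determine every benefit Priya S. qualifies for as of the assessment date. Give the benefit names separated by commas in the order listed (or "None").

Service from Aug 25, 2022 to 5 Feb 2024: 529 days.
Travel Insurance — status full-time ✓ (not excluded); service 529 days ≥ 3 months (≈90 days) ✓; dept Support ✗ → not eligible.
401(k) Company Match — status full-time ✓; service 529 days ≥ 45 days ✓; dept Support ✗ → not eligible.
Life Insurance — service 529 days ≥ 90 days ✓; grade Band 6 ≥ Band 4 ✓; rating 5 ≥ 2 ✓ → eligible.
Sabbatical Program — service 529 days ≥ 12 months (≈360 days) ✓; dept Support ✗ → not eligible.
Remote Work Stipend — status full-time ✗ (requires seasonal) → not eligible.
Charitable Gift Match — service 529 days ≥ 180 days ✓; 38 hrs/wk ≥ 30 ✓; age 38 ≥ 25 ✓ → eligible.
Transit Subsidy — service 529 days ≥ 6 months (≈180 days) ✓; 38 hrs/wk ≥ 20 ✓; age 38 ≥ 25 ✓ → eligible.

Life Insurance, Charitable Gift Match, Transit Subsidy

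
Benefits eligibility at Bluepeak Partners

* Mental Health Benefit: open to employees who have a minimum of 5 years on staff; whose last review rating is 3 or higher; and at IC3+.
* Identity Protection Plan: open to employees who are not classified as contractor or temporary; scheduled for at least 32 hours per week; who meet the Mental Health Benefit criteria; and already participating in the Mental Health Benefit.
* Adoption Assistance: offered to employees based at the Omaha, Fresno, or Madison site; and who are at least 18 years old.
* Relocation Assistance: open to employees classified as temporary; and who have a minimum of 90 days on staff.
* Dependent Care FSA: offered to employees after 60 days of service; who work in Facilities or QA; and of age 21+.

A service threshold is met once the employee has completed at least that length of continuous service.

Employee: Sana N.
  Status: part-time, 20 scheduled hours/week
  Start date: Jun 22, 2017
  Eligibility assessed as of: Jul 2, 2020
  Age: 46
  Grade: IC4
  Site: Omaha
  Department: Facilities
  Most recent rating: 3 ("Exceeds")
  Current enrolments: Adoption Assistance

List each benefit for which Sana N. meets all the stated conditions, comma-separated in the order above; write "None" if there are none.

Adoption Assistance, Dependent Care FSA

Service from Jun 22, 2017 to Jul 2, 2020: 1106 days.
Mental Health Benefit — service 1106 days < 5 years (≈1825 days) ✗ → not eligible.
Identity Protection Plan — status part-time ✓ (not excluded); 20 hrs/wk < 32 ✗ → not eligible.
Adoption Assistance — site Omaha ✓; age 46 ≥ 18 ✓ → eligible.
Relocation Assistance — status part-time ✗ (requires temporary) → not eligible.
Dependent Care FSA — service 1106 days ≥ 60 days ✓; dept Facilities ✓; age 46 ≥ 21 ✓ → eligible.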